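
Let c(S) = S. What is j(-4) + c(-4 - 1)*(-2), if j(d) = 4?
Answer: 14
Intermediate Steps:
j(-4) + c(-4 - 1)*(-2) = 4 + (-4 - 1)*(-2) = 4 - 5*(-2) = 4 + 10 = 14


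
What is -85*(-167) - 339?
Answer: 13856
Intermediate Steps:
-85*(-167) - 339 = 14195 - 339 = 13856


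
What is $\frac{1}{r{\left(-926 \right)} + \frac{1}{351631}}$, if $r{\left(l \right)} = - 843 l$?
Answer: $\frac{351631}{274489487959} \approx 1.281 \cdot 10^{-6}$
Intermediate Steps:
$\frac{1}{r{\left(-926 \right)} + \frac{1}{351631}} = \frac{1}{\left(-843\right) \left(-926\right) + \frac{1}{351631}} = \frac{1}{780618 + \frac{1}{351631}} = \frac{1}{\frac{274489487959}{351631}} = \frac{351631}{274489487959}$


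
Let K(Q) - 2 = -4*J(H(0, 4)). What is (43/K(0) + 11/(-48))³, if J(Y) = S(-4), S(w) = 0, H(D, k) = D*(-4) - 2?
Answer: 1064332261/110592 ≈ 9624.0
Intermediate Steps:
H(D, k) = -2 - 4*D (H(D, k) = -4*D - 2 = -2 - 4*D)
J(Y) = 0
K(Q) = 2 (K(Q) = 2 - 4*0 = 2 + 0 = 2)
(43/K(0) + 11/(-48))³ = (43/2 + 11/(-48))³ = (43*(½) + 11*(-1/48))³ = (43/2 - 11/48)³ = (1021/48)³ = 1064332261/110592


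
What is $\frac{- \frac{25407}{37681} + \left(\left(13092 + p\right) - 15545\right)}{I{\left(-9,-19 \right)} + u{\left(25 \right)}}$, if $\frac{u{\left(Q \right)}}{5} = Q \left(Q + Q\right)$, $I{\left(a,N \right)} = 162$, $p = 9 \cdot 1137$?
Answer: $\frac{293132773}{241610572} \approx 1.2132$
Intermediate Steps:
$p = 10233$
$u{\left(Q \right)} = 10 Q^{2}$ ($u{\left(Q \right)} = 5 Q \left(Q + Q\right) = 5 Q 2 Q = 5 \cdot 2 Q^{2} = 10 Q^{2}$)
$\frac{- \frac{25407}{37681} + \left(\left(13092 + p\right) - 15545\right)}{I{\left(-9,-19 \right)} + u{\left(25 \right)}} = \frac{- \frac{25407}{37681} + \left(\left(13092 + 10233\right) - 15545\right)}{162 + 10 \cdot 25^{2}} = \frac{\left(-25407\right) \frac{1}{37681} + \left(23325 - 15545\right)}{162 + 10 \cdot 625} = \frac{- \frac{25407}{37681} + 7780}{162 + 6250} = \frac{293132773}{37681 \cdot 6412} = \frac{293132773}{37681} \cdot \frac{1}{6412} = \frac{293132773}{241610572}$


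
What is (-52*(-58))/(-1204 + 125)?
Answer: -232/83 ≈ -2.7952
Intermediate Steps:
(-52*(-58))/(-1204 + 125) = 3016/(-1079) = 3016*(-1/1079) = -232/83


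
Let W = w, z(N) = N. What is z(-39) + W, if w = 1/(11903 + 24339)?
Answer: -1413437/36242 ≈ -39.000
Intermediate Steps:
w = 1/36242 ≈ 2.7592e-5
W = 1/36242 ≈ 2.7592e-5
z(-39) + W = -39 + 1/36242 = -1413437/36242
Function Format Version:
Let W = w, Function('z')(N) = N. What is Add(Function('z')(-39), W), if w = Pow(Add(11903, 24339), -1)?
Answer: Rational(-1413437, 36242) ≈ -39.000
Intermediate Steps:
w = Rational(1, 36242) (w = Pow(36242, -1) = Rational(1, 36242) ≈ 2.7592e-5)
W = Rational(1, 36242) ≈ 2.7592e-5
Add(Function('z')(-39), W) = Add(-39, Rational(1, 36242)) = Rational(-1413437, 36242)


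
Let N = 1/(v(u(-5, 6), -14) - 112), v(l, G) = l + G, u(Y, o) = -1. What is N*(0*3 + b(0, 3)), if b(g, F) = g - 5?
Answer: 5/127 ≈ 0.039370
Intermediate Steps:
b(g, F) = -5 + g
v(l, G) = G + l
N = -1/127 (N = 1/((-14 - 1) - 112) = 1/(-15 - 112) = 1/(-127) = -1/127 ≈ -0.0078740)
N*(0*3 + b(0, 3)) = -(0*3 + (-5 + 0))/127 = -(0 - 5)/127 = -1/127*(-5) = 5/127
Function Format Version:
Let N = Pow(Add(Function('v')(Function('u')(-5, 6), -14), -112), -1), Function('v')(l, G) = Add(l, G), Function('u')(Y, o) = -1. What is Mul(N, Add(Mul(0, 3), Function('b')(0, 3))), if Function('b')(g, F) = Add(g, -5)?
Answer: Rational(5, 127) ≈ 0.039370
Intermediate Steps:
Function('b')(g, F) = Add(-5, g)
Function('v')(l, G) = Add(G, l)
N = Rational(-1, 127) (N = Pow(Add(Add(-14, -1), -112), -1) = Pow(Add(-15, -112), -1) = Pow(-127, -1) = Rational(-1, 127) ≈ -0.0078740)
Mul(N, Add(Mul(0, 3), Function('b')(0, 3))) = Mul(Rational(-1, 127), Add(Mul(0, 3), Add(-5, 0))) = Mul(Rational(-1, 127), Add(0, -5)) = Mul(Rational(-1, 127), -5) = Rational(5, 127)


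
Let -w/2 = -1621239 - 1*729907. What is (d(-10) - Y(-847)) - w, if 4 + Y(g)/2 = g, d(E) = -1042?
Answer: -4701632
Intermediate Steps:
Y(g) = -8 + 2*g
w = 4702292 (w = -2*(-1621239 - 1*729907) = -2*(-1621239 - 729907) = -2*(-2351146) = 4702292)
(d(-10) - Y(-847)) - w = (-1042 - (-8 + 2*(-847))) - 1*4702292 = (-1042 - (-8 - 1694)) - 4702292 = (-1042 - 1*(-1702)) - 4702292 = (-1042 + 1702) - 4702292 = 660 - 4702292 = -4701632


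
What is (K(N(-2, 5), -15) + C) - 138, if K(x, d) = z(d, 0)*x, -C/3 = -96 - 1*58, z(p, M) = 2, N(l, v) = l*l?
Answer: 332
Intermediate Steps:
N(l, v) = l²
C = 462 (C = -3*(-96 - 1*58) = -3*(-96 - 58) = -3*(-154) = 462)
K(x, d) = 2*x
(K(N(-2, 5), -15) + C) - 138 = (2*(-2)² + 462) - 138 = (2*4 + 462) - 138 = (8 + 462) - 138 = 470 - 138 = 332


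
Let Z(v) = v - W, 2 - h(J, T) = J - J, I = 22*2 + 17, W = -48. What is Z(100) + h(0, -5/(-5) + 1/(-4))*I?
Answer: 270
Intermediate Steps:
I = 61 (I = 44 + 17 = 61)
h(J, T) = 2 (h(J, T) = 2 - (J - J) = 2 - 1*0 = 2 + 0 = 2)
Z(v) = 48 + v (Z(v) = v - 1*(-48) = v + 48 = 48 + v)
Z(100) + h(0, -5/(-5) + 1/(-4))*I = (48 + 100) + 2*61 = 148 + 122 = 270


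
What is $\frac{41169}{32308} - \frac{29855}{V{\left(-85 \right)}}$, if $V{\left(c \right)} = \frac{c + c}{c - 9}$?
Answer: $- \frac{9066120323}{549236} \approx -16507.0$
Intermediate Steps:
$V{\left(c \right)} = \frac{2 c}{-9 + c}$
$\frac{41169}{32308} - \frac{29855}{V{\left(-85 \right)}} = \frac{41169}{32308} - \frac{29855}{2 \left(-85\right) \frac{1}{-9 - 85}} = 41169 \cdot \frac{1}{32308} - \frac{29855}{2 \left(-85\right) \frac{1}{-94}} = \frac{41169}{32308} - \frac{29855}{2 \left(-85\right) \left(- \frac{1}{94}\right)} = \frac{41169}{32308} - \frac{29855}{\frac{85}{47}} = \frac{41169}{32308} - \frac{280637}{17} = - \frac{9066120323}{549236}$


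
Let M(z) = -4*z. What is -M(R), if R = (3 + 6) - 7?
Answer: 8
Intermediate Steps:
R = 2 (R = 9 - 7 = 2)
-M(R) = -(-4)*2 = -1*(-8) = 8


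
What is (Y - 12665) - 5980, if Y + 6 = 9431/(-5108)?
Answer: -95278739/5108 ≈ -18653.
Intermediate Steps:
Y = -40079/5108 (Y = -6 + 9431/(-5108) = -6 + 9431*(-1/5108) = -6 - 9431/5108 = -40079/5108 ≈ -7.8463)
(Y - 12665) - 5980 = (-40079/5108 - 12665) - 5980 = -64732899/5108 - 5980 = -95278739/5108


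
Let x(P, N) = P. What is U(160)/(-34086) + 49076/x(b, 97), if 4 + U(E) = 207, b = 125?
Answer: 1672779161/4260750 ≈ 392.60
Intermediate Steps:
U(E) = 203 (U(E) = -4 + 207 = 203)
U(160)/(-34086) + 49076/x(b, 97) = 203/(-34086) + 49076/125 = 203*(-1/34086) + 49076*(1/125) = -203/34086 + 49076/125 = 1672779161/4260750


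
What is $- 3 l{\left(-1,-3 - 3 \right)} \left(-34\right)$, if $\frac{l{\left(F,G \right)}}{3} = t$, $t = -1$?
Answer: $-306$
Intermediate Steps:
$l{\left(F,G \right)} = -3$ ($l{\left(F,G \right)} = 3 \left(-1\right) = -3$)
$- 3 l{\left(-1,-3 - 3 \right)} \left(-34\right) = \left(-3\right) \left(-3\right) \left(-34\right) = 9 \left(-34\right) = -306$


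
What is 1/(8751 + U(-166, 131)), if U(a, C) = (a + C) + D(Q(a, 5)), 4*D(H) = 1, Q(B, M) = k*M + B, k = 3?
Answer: 4/34865 ≈ 0.00011473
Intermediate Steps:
Q(B, M) = B + 3*M (Q(B, M) = 3*M + B = B + 3*M)
D(H) = ¼ (D(H) = (¼)*1 = ¼)
U(a, C) = ¼ + C + a (U(a, C) = (a + C) + ¼ = (C + a) + ¼ = ¼ + C + a)
1/(8751 + U(-166, 131)) = 1/(8751 + (¼ + 131 - 166)) = 1/(8751 - 139/4) = 1/(34865/4) = 4/34865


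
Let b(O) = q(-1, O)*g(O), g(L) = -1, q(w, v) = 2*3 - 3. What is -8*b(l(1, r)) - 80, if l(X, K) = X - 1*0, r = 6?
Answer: -56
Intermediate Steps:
q(w, v) = 3 (q(w, v) = 6 - 3 = 3)
l(X, K) = X (l(X, K) = X + 0 = X)
b(O) = -3 (b(O) = 3*(-1) = -3)
-8*b(l(1, r)) - 80 = -8*(-3) - 80 = 24 - 80 = -56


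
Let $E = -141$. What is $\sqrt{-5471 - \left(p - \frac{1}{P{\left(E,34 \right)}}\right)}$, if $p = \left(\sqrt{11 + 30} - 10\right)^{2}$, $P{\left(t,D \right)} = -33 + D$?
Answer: $\sqrt{-5611 + 20 \sqrt{41}} \approx 74.047 i$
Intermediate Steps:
$p = \left(-10 + \sqrt{41}\right)^{2}$ ($p = \left(\sqrt{41} - 10\right)^{2} = \left(-10 + \sqrt{41}\right)^{2} \approx 12.938$)
$\sqrt{-5471 - \left(p - \frac{1}{P{\left(E,34 \right)}}\right)} = \sqrt{-5471 + \left(\frac{1}{-33 + 34} - \left(10 - \sqrt{41}\right)^{2}\right)} = \sqrt{-5471 + \left(1^{-1} - \left(10 - \sqrt{41}\right)^{2}\right)} = \sqrt{-5471 + \left(1 - \left(10 - \sqrt{41}\right)^{2}\right)} = \sqrt{-5470 - \left(10 - \sqrt{41}\right)^{2}}$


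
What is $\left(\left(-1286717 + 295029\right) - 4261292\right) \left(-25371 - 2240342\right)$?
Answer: $11901745074740$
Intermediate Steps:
$\left(\left(-1286717 + 295029\right) - 4261292\right) \left(-25371 - 2240342\right) = \left(-991688 - 4261292\right) \left(-2265713\right) = \left(-5252980\right) \left(-2265713\right) = 11901745074740$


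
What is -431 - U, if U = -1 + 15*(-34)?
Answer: 80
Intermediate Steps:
U = -511 (U = -1 - 510 = -511)
-431 - U = -431 - 1*(-511) = -431 + 511 = 80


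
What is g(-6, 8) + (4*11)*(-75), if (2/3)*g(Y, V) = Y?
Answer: -3309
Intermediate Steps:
g(Y, V) = 3*Y/2
g(-6, 8) + (4*11)*(-75) = (3/2)*(-6) + (4*11)*(-75) = -9 + 44*(-75) = -9 - 3300 = -3309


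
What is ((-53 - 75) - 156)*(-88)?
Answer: 24992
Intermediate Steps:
((-53 - 75) - 156)*(-88) = (-128 - 156)*(-88) = -284*(-88) = 24992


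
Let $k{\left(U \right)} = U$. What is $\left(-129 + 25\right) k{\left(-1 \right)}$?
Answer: $104$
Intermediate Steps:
$\left(-129 + 25\right) k{\left(-1 \right)} = \left(-129 + 25\right) \left(-1\right) = \left(-104\right) \left(-1\right) = 104$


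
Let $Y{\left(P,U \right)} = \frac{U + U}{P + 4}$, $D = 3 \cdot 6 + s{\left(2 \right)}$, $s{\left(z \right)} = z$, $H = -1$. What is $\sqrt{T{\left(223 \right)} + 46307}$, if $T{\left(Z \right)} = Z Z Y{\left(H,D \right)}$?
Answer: $\frac{\sqrt{6384243}}{3} \approx 842.24$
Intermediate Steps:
$D = 20$ ($D = 3 \cdot 6 + 2 = 18 + 2 = 20$)
$Y{\left(P,U \right)} = \frac{2 U}{4 + P}$
$T{\left(Z \right)} = \frac{40 Z^{2}}{3}$ ($T{\left(Z \right)} = Z Z 2 \cdot 20 \frac{1}{4 - 1} = Z^{2} \cdot 2 \cdot 20 \cdot \frac{1}{3} = Z^{2} \cdot \frac{40}{3} = \frac{40 Z^{2}}{3}$)
$\sqrt{T{\left(223 \right)} + 46307} = \sqrt{\frac{40 \cdot 223^{2}}{3} + 46307} = \sqrt{\frac{40}{3} \cdot 49729 + 46307} = \sqrt{\frac{1989160}{3} + 46307} = \sqrt{\frac{2128081}{3}} = \frac{\sqrt{6384243}}{3}$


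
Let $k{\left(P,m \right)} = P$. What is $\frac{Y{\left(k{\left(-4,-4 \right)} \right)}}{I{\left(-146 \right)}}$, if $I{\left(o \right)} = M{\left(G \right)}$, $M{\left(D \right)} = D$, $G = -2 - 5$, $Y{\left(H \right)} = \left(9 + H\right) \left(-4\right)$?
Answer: $\frac{20}{7} \approx 2.8571$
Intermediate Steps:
$Y{\left(H \right)} = -36 - 4 H$
$G = -7$ ($G = -2 - 5 = -7$)
$I{\left(o \right)} = -7$
$\frac{Y{\left(k{\left(-4,-4 \right)} \right)}}{I{\left(-146 \right)}} = \frac{-36 - -16}{-7} = \left(-36 + 16\right) \left(- \frac{1}{7}\right) = \left(-20\right) \left(- \frac{1}{7}\right) = \frac{20}{7}$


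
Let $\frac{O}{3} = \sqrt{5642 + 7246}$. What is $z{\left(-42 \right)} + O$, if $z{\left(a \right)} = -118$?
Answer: $-118 + 18 \sqrt{358} \approx 222.58$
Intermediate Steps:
$O = 18 \sqrt{358}$ ($O = 3 \sqrt{5642 + 7246} = 3 \sqrt{12888} = 3 \cdot 6 \sqrt{358} = 18 \sqrt{358} \approx 340.58$)
$z{\left(-42 \right)} + O = -118 + 18 \sqrt{358}$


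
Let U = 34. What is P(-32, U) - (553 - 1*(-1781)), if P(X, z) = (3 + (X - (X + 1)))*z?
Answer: -2266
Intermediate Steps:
P(X, z) = 2*z (P(X, z) = (3 + (X - (1 + X)))*z = (3 + (X + (-1 - X)))*z = (3 - 1)*z = 2*z)
P(-32, U) - (553 - 1*(-1781)) = 2*34 - (553 - 1*(-1781)) = 68 - (553 + 1781) = 68 - 1*2334 = 68 - 2334 = -2266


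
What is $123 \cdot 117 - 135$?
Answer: $14256$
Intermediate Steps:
$123 \cdot 117 - 135 = 14391 - 135 = 14256$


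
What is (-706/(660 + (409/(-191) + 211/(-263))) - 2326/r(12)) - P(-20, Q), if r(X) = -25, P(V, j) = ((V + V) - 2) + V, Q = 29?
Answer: 63522151231/412573900 ≈ 153.97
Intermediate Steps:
P(V, j) = -2 + 3*V (P(V, j) = (2*V - 2) + V = (-2 + 2*V) + V = -2 + 3*V)
(-706/(660 + (409/(-191) + 211/(-263))) - 2326/r(12)) - P(-20, Q) = (-706/(660 + (409/(-191) + 211/(-263))) - 2326/(-25)) - (-2 + 3*(-20)) = (-706/(660 + (409*(-1/191) + 211*(-1/263))) - 2326*(-1/25)) - (-2 - 60) = (-706/(660 + (-409/191 - 211/263)) + 2326/25) - 1*(-62) = (-706/(660 - 147868/50233) + 2326/25) + 62 = (-706/33005912/50233 + 2326/25) + 62 = (-706*50233/33005912 + 2326/25) + 62 = (-17732249/16502956 + 2326/25) + 62 = 37942569431/412573900 + 62 = 63522151231/412573900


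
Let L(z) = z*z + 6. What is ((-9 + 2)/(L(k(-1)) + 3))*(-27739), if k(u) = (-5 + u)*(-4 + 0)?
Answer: 194173/585 ≈ 331.92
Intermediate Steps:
k(u) = 20 - 4*u (k(u) = (-5 + u)*(-4) = 20 - 4*u)
L(z) = 6 + z² (L(z) = z² + 6 = 6 + z²)
((-9 + 2)/(L(k(-1)) + 3))*(-27739) = ((-9 + 2)/((6 + (20 - 4*(-1))²) + 3))*(-27739) = -7/((6 + (20 + 4)²) + 3)*(-27739) = -7/((6 + 24²) + 3)*(-27739) = -7/((6 + 576) + 3)*(-27739) = -7/(582 + 3)*(-27739) = -7/585*(-27739) = 194173/585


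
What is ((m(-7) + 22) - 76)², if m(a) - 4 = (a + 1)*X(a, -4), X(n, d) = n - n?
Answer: 2500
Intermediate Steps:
X(n, d) = 0
m(a) = 4 (m(a) = 4 + (a + 1)*0 = 4 + (1 + a)*0 = 4 + 0 = 4)
((m(-7) + 22) - 76)² = ((4 + 22) - 76)² = (26 - 76)² = (-50)² = 2500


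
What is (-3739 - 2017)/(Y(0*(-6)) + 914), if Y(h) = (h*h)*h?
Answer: -2878/457 ≈ -6.2976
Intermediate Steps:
Y(h) = h³ (Y(h) = h²*h = h³)
(-3739 - 2017)/(Y(0*(-6)) + 914) = (-3739 - 2017)/((0*(-6))³ + 914) = -5756/(0³ + 914) = -5756/(0 + 914) = -5756/914 = -5756*1/914 = -2878/457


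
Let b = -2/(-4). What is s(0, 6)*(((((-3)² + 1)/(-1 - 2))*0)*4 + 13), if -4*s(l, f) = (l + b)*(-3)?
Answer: 39/8 ≈ 4.8750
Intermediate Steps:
b = ½ (b = -2*(-¼) = ½ ≈ 0.50000)
s(l, f) = 3/8 + 3*l/4 (s(l, f) = -(l + ½)*(-3)/4 = -(½ + l)*(-3)/4 = -(-3/2 - 3*l)/4 = 3/8 + 3*l/4)
s(0, 6)*(((((-3)² + 1)/(-1 - 2))*0)*4 + 13) = (3/8 + (¾)*0)*(((((-3)² + 1)/(-1 - 2))*0)*4 + 13) = (3/8 + 0)*((((9 + 1)/(-3))*0)*4 + 13) = 3*(((10*(-⅓))*0)*4 + 13)/8 = 3*(-10/3*0*4 + 13)/8 = 3*(0*4 + 13)/8 = 3*(0 + 13)/8 = (3/8)*13 = 39/8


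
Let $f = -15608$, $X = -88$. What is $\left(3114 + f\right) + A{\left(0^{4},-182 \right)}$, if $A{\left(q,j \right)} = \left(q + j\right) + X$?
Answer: $-12764$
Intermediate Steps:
$A{\left(q,j \right)} = -88 + j + q$ ($A{\left(q,j \right)} = \left(q + j\right) - 88 = \left(j + q\right) - 88 = -88 + j + q$)
$\left(3114 + f\right) + A{\left(0^{4},-182 \right)} = \left(3114 - 15608\right) - \left(270 + 0\right) = -12494 - 270 = -12764$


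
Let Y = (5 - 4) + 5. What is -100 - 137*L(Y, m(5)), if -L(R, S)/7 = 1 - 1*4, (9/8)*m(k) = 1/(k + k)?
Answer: -2977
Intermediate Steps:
Y = 6 (Y = 1 + 5 = 6)
m(k) = 4/(9*k) (m(k) = 8/(9*(k + k)) = 8/(9*((2*k))) = 8*(1/(2*k))/9 = 4/(9*k))
L(R, S) = 21 (L(R, S) = -7*(1 - 1*4) = -7*(1 - 4) = -7*(-3) = 21)
-100 - 137*L(Y, m(5)) = -100 - 137*21 = -100 - 2877 = -2977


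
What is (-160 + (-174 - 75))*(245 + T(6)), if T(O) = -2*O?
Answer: -95297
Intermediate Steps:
(-160 + (-174 - 75))*(245 + T(6)) = (-160 + (-174 - 75))*(245 - 2*6) = (-160 - 249)*(245 - 12) = -409*233 = -95297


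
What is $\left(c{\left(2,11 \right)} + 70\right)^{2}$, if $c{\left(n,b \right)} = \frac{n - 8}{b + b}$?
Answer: $\frac{588289}{121} \approx 4861.9$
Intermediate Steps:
$c{\left(n,b \right)} = \frac{-8 + n}{2 b}$
$\left(c{\left(2,11 \right)} + 70\right)^{2} = \left(\frac{-8 + 2}{2 \cdot 11} + 70\right)^{2} = \left(\frac{1}{2} \cdot \frac{1}{11} \left(-6\right) + 70\right)^{2} = \left(- \frac{3}{11} + 70\right)^{2} = \left(\frac{767}{11}\right)^{2} = \frac{588289}{121}$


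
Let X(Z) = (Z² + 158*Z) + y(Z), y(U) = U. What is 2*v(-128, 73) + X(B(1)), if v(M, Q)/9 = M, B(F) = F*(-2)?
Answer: -2618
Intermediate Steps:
B(F) = -2*F
v(M, Q) = 9*M
X(Z) = Z² + 159*Z (X(Z) = (Z² + 158*Z) + Z = Z² + 159*Z)
2*v(-128, 73) + X(B(1)) = 2*(9*(-128)) + (-2*1)*(159 - 2*1) = 2*(-1152) - 2*(159 - 2) = -2304 - 2*157 = -2304 - 314 = -2618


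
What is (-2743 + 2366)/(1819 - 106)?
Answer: -377/1713 ≈ -0.22008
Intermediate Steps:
(-2743 + 2366)/(1819 - 106) = -377/1713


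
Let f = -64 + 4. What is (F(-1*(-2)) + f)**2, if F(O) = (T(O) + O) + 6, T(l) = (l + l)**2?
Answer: 1296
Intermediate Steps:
T(l) = 4*l**2 (T(l) = (2*l)**2 = 4*l**2)
f = -60
F(O) = 6 + O + 4*O**2 (F(O) = (4*O**2 + O) + 6 = (O + 4*O**2) + 6 = 6 + O + 4*O**2)
(F(-1*(-2)) + f)**2 = ((6 - 1*(-2) + 4*(-1*(-2))**2) - 60)**2 = ((6 + 2 + 4*2**2) - 60)**2 = ((6 + 2 + 4*4) - 60)**2 = ((6 + 2 + 16) - 60)**2 = (24 - 60)**2 = (-36)**2 = 1296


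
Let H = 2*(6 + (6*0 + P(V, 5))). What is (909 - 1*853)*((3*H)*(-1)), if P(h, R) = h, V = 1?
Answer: -2352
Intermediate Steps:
H = 14 (H = 2*(6 + (6*0 + 1)) = 2*(6 + (0 + 1)) = 2*(6 + 1) = 2*7 = 14)
(909 - 1*853)*((3*H)*(-1)) = (909 - 1*853)*((3*14)*(-1)) = (909 - 853)*(42*(-1)) = 56*(-42) = -2352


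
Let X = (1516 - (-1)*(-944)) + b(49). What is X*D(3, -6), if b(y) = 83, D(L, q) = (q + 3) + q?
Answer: -5895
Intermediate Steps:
D(L, q) = 3 + 2*q (D(L, q) = (3 + q) + q = 3 + 2*q)
X = 655 (X = (1516 - (-1)*(-944)) + 83 = (1516 - 1*944) + 83 = (1516 - 944) + 83 = 572 + 83 = 655)
X*D(3, -6) = 655*(3 + 2*(-6)) = 655*(3 - 12) = 655*(-9) = -5895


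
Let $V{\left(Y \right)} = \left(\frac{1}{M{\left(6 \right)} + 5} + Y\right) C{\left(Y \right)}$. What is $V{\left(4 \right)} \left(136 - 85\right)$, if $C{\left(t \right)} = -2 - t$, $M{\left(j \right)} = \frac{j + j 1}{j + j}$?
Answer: $-1275$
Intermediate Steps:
$M{\left(j \right)} = 1$ ($M{\left(j \right)} = \frac{j + j}{2 j} = 2 j \frac{1}{2 j} = 1$)
$V{\left(Y \right)} = \left(-2 - Y\right) \left(\frac{1}{6} + Y\right)$ ($V{\left(Y \right)} = \left(\frac{1}{1 + 5} + Y\right) \left(-2 - Y\right) = \left(\frac{1}{6} + Y\right) \left(-2 - Y\right) = \left(-2 - Y\right) \left(\frac{1}{6} + Y\right)$)
$V{\left(4 \right)} \left(136 - 85\right) = - \frac{\left(1 + 6 \cdot 4\right) \left(2 + 4\right)}{6} \left(136 - 85\right) = \left(- \frac{1}{6}\right) \left(1 + 24\right) 6 \cdot 51 = \left(- \frac{1}{6}\right) 25 \cdot 6 \cdot 51 = \left(-25\right) 51 = -1275$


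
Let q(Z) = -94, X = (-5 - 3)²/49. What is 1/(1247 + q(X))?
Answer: 1/1153 ≈ 0.00086730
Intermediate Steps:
X = 64/49 (X = (-8)²*(1/49) = 64*(1/49) = 64/49 ≈ 1.3061)
1/(1247 + q(X)) = 1/(1247 - 94) = 1/1153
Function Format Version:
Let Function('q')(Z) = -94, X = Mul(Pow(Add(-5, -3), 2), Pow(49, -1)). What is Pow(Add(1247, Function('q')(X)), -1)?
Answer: Rational(1, 1153) ≈ 0.00086730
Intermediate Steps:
X = Rational(64, 49) (X = Mul(Pow(-8, 2), Rational(1, 49)) = Mul(64, Rational(1, 49)) = Rational(64, 49) ≈ 1.3061)
Pow(Add(1247, Function('q')(X)), -1) = Pow(Add(1247, -94), -1) = Pow(1153, -1) = Rational(1, 1153)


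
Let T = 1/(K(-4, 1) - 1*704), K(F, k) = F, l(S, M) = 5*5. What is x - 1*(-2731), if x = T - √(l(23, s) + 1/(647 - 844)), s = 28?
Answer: 1933547/708 - 2*√242507/197 ≈ 2726.0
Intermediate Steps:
l(S, M) = 25
T = -1/708 (T = 1/(-4 - 1*704) = 1/(-4 - 704) = 1/(-708) = -1/708 ≈ -0.0014124)
x = -1/708 - 2*√242507/197 (x = -1/708 - √(25 + 1/(647 - 844)) = -1/708 - √(25 + 1/(-197)) = -1/708 - √(25 - 1/197) = -1/708 - √(4924/197) = -1/708 - 2*√242507/197 ≈ -5.0009)
x - 1*(-2731) = (-1/708 - 2*√242507/197) - 1*(-2731) = (-1/708 - 2*√242507/197) + 2731 = 1933547/708 - 2*√242507/197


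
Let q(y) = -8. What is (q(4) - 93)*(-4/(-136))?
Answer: -101/34 ≈ -2.9706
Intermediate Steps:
(q(4) - 93)*(-4/(-136)) = (-8 - 93)*(-4/(-136)) = -(-404)*(-1)/136 = -101*1/34 = -101/34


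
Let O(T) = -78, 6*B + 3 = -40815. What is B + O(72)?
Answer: -6881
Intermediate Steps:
B = -6803 (B = -½ + (⅙)*(-40815) = -½ - 13605/2 = -6803)
B + O(72) = -6803 - 78 = -6881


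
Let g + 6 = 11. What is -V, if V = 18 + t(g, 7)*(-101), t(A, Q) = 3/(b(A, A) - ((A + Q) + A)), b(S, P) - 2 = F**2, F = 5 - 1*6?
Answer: -555/14 ≈ -39.643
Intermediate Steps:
g = 5 (g = -6 + 11 = 5)
F = -1 (F = 5 - 6 = -1)
b(S, P) = 3 (b(S, P) = 2 + (-1)**2 = 2 + 1 = 3)
t(A, Q) = 3/(3 - Q - 2*A) (t(A, Q) = 3/(3 - ((A + Q) + A)) = 3/(3 - (Q + 2*A)) = 3/(3 + (-Q - 2*A)) = 3/(3 - Q - 2*A))
V = 555/14 (V = 18 - 3/(-3 + 7 + 2*5)*(-101) = 18 - 3/(-3 + 7 + 10)*(-101) = 18 - 3/14*(-101) = 18 + 303/14 = 555/14 ≈ 39.643)
-V = -1*555/14 = -555/14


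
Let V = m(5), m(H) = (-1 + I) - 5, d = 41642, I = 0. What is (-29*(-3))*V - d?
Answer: -42164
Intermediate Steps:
m(H) = -6 (m(H) = (-1 + 0) - 5 = -1 - 5 = -6)
V = -6
(-29*(-3))*V - d = -29*(-3)*(-6) - 1*41642 = -29*(-3)*(-6) - 41642 = 87*(-6) - 41642 = -522 - 41642 = -42164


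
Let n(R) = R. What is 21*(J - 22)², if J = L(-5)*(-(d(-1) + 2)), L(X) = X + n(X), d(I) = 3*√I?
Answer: -18816 - 2520*I ≈ -18816.0 - 2520.0*I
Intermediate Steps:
L(X) = 2*X (L(X) = X + X = 2*X)
J = 20 + 30*I (J = (2*(-5))*(-(3*√(-1) + 2)) = -(-10)*(3*I + 2) = -(-10)*(2 + 3*I) = -10*(-2 - 3*I) = 20 + 30*I ≈ 20.0 + 30.0*I)
21*(J - 22)² = 21*((20 + 30*I) - 22)² = 21*(-2 + 30*I)²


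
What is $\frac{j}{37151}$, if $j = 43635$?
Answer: $\frac{43635}{37151} \approx 1.1745$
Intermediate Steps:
$\frac{j}{37151} = \frac{43635}{37151}$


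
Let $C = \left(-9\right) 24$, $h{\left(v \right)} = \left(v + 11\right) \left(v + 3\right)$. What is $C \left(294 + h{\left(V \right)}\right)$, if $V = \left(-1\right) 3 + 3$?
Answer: $-70632$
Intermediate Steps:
$V = 0$ ($V = -3 + 3 = 0$)
$h{\left(v \right)} = \left(3 + v\right) \left(11 + v\right)$ ($h{\left(v \right)} = \left(11 + v\right) \left(3 + v\right) = \left(3 + v\right) \left(11 + v\right)$)
$C = -216$
$C \left(294 + h{\left(V \right)}\right) = - 216 \left(294 + \left(33 + 0^{2} + 14 \cdot 0\right)\right) = - 216 \left(294 + \left(33 + 0 + 0\right)\right) = - 216 \left(294 + 33\right) = \left(-216\right) 327 = -70632$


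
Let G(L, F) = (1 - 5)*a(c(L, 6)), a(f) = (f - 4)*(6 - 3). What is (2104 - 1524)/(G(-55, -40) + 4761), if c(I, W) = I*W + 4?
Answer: 580/8721 ≈ 0.066506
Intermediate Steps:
c(I, W) = 4 + I*W
a(f) = -12 + 3*f (a(f) = (-4 + f)*3 = -12 + 3*f)
G(L, F) = -72*L (G(L, F) = (1 - 5)*(-12 + 3*(4 + L*6)) = -4*(-12 + 3*(4 + 6*L)) = -4*(-12 + (12 + 18*L)) = -72*L)
(2104 - 1524)/(G(-55, -40) + 4761) = (2104 - 1524)/(-72*(-55) + 4761) = 580/(3960 + 4761) = 580/8721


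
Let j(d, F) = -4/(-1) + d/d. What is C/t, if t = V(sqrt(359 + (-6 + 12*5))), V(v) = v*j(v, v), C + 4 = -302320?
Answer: -302324*sqrt(413)/2065 ≈ -2975.3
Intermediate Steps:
j(d, F) = 5 (j(d, F) = -4*(-1) + 1 = 4 + 1 = 5)
C = -302324 (C = -4 - 302320 = -302324)
V(v) = 5*v (V(v) = v*5 = 5*v)
t = 5*sqrt(413) (t = 5*sqrt(359 + (-6 + 12*5)) = 5*sqrt(359 + (-6 + 60)) = 5*sqrt(359 + 54) = 5*sqrt(413) ≈ 101.61)
C/t = -302324*sqrt(413)/2065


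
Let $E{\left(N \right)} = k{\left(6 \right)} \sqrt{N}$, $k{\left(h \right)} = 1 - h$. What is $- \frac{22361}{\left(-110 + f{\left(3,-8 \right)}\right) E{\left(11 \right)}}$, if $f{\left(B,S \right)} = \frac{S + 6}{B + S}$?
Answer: $- \frac{22361 \sqrt{11}}{6028} \approx -12.303$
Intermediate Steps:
$f{\left(B,S \right)} = \frac{6 + S}{B + S}$
$E{\left(N \right)} = - 5 \sqrt{N}$ ($E{\left(N \right)} = \left(1 - 6\right) \sqrt{N} = - 5 \sqrt{N}$)
$- \frac{22361}{\left(-110 + f{\left(3,-8 \right)}\right) E{\left(11 \right)}} = - \frac{22361}{\left(-110 + \frac{6 - 8}{3 - 8}\right) \left(- 5 \sqrt{11}\right)} = - \frac{22361}{\left(-110 + \frac{1}{-5} \left(-2\right)\right) \left(- 5 \sqrt{11}\right)} = - \frac{22361}{\left(-110 - - \frac{2}{5}\right) \left(- 5 \sqrt{11}\right)} = - \frac{22361}{\left(-110 + \frac{2}{5}\right) \left(- 5 \sqrt{11}\right)} = - \frac{22361}{\left(- \frac{548}{5}\right) \left(- 5 \sqrt{11}\right)} = - \frac{22361}{548 \sqrt{11}} = - 22361 \frac{\sqrt{11}}{6028} = - \frac{22361 \sqrt{11}}{6028}$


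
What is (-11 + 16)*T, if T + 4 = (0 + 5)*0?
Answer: -20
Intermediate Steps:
T = -4 (T = -4 + (0 + 5)*0 = -4 + 5*0 = -4 + 0 = -4)
(-11 + 16)*T = (-11 + 16)*(-4) = 5*(-4) = -20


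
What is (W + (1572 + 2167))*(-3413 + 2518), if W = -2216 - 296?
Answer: -1098165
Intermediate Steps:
W = -2512
(W + (1572 + 2167))*(-3413 + 2518) = (-2512 + (1572 + 2167))*(-3413 + 2518) = (-2512 + 3739)*(-895) = 1227*(-895) = -1098165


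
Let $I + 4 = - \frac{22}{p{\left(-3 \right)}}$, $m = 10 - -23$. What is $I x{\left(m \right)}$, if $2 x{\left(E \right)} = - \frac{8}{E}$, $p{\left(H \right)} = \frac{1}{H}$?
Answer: $- \frac{248}{33} \approx -7.5152$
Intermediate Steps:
$m = 33$ ($m = 10 + 23 = 33$)
$x{\left(E \right)} = - \frac{4}{E}$ ($x{\left(E \right)} = \frac{\left(-8\right) \frac{1}{E}}{2} = - \frac{4}{E}$)
$I = 62$ ($I = -4 - \frac{22}{\frac{1}{-3}} = -4 - \frac{22}{- \frac{1}{3}} = -4 - -66 = -4 + 66 = 62$)
$I x{\left(m \right)} = 62 \left(- \frac{4}{33}\right) = - \frac{248}{33}$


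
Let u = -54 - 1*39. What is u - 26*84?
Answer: -2277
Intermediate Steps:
u = -93 (u = -54 - 39 = -93)
u - 26*84 = -93 - 26*84 = -93 - 2184 = -2277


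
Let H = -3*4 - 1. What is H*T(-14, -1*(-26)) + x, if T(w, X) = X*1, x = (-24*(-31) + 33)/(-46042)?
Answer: -15562973/46042 ≈ -338.02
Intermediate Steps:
H = -13 (H = -12 - 1 = -13)
x = -777/46042 (x = (744 + 33)*(-1/46042) = 777*(-1/46042) = -777/46042 ≈ -0.016876)
T(w, X) = X
H*T(-14, -1*(-26)) + x = -(-13)*(-26) - 777/46042 = -13*26 - 777/46042 = -338 - 777/46042 = -15562973/46042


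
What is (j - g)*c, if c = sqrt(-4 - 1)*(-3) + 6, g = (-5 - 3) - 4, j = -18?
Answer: -36 + 18*I*sqrt(5) ≈ -36.0 + 40.249*I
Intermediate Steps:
g = -12 (g = -8 - 4 = -12)
c = 6 - 3*I*sqrt(5) (c = sqrt(-5)*(-3) + 6 = (I*sqrt(5))*(-3) + 6 = -3*I*sqrt(5) + 6 = 6 - 3*I*sqrt(5) ≈ 6.0 - 6.7082*I)
(j - g)*c = (-18 - 1*(-12))*(6 - 3*I*sqrt(5)) = (-18 + 12)*(6 - 3*I*sqrt(5)) = -6*(6 - 3*I*sqrt(5)) = -36 + 18*I*sqrt(5)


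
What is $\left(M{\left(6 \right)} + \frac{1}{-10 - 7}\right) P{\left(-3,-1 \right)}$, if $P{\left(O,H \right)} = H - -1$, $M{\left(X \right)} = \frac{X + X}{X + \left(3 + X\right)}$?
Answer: $0$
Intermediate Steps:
$M{\left(X \right)} = \frac{2 X}{3 + 2 X}$
$P{\left(O,H \right)} = 1 + H$ ($P{\left(O,H \right)} = H + 1 = 1 + H$)
$\left(M{\left(6 \right)} + \frac{1}{-10 - 7}\right) P{\left(-3,-1 \right)} = \left(2 \cdot 6 \frac{1}{3 + 2 \cdot 6} + \frac{1}{-10 - 7}\right) \left(1 - 1\right) = \left(2 \cdot 6 \frac{1}{3 + 12} + \frac{1}{-17}\right) 0 = \left(2 \cdot 6 \cdot \frac{1}{15} - \frac{1}{17}\right) 0 = \left(\frac{4}{5} - \frac{1}{17}\right) 0 = \frac{63}{85} \cdot 0 = 0$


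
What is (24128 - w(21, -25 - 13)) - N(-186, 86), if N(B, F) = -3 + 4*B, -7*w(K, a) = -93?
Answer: 174032/7 ≈ 24862.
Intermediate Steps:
w(K, a) = 93/7 (w(K, a) = -1/7*(-93) = 93/7)
(24128 - w(21, -25 - 13)) - N(-186, 86) = (24128 - 1*93/7) - (-3 + 4*(-186)) = (24128 - 93/7) - (-3 - 744) = 168803/7 - 1*(-747) = 168803/7 + 747 = 174032/7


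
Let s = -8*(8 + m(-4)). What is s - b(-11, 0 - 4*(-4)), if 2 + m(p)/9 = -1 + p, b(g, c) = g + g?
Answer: 462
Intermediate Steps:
b(g, c) = 2*g
m(p) = -27 + 9*p (m(p) = -18 + 9*(-1 + p) = -18 + (-9 + 9*p) = -27 + 9*p)
s = 440 (s = -8*(8 + (-27 + 9*(-4))) = -8*(8 + (-27 - 36)) = -8*(8 - 63) = -8*(-55) = 440)
s - b(-11, 0 - 4*(-4)) = 440 - 2*(-11) = 440 - 1*(-22) = 440 + 22 = 462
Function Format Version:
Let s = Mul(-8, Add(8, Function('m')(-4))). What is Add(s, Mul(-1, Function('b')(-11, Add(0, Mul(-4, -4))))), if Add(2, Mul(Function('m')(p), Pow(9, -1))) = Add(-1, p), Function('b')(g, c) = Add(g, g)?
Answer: 462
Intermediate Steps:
Function('b')(g, c) = Mul(2, g)
Function('m')(p) = Add(-27, Mul(9, p)) (Function('m')(p) = Add(-18, Mul(9, Add(-1, p))) = Add(-18, Add(-9, Mul(9, p))) = Add(-27, Mul(9, p)))
s = 440 (s = Mul(-8, Add(8, Add(-27, Mul(9, -4)))) = Mul(-8, Add(8, Add(-27, -36))) = Mul(-8, Add(8, -63)) = Mul(-8, -55) = 440)
Add(s, Mul(-1, Function('b')(-11, Add(0, Mul(-4, -4))))) = Add(440, Mul(-1, Mul(2, -11))) = Add(440, Mul(-1, -22)) = Add(440, 22) = 462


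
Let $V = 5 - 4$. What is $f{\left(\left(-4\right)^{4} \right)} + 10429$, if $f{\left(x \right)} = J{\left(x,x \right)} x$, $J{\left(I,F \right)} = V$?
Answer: $10685$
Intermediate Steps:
$V = 1$ ($V = 5 - 4 = 1$)
$J{\left(I,F \right)} = 1$
$f{\left(x \right)} = x$ ($f{\left(x \right)} = 1 x = x$)
$f{\left(\left(-4\right)^{4} \right)} + 10429 = \left(-4\right)^{4} + 10429 = 256 + 10429 = 10685$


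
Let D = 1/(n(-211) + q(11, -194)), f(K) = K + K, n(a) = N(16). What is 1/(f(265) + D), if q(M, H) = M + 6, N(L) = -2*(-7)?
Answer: 31/16431 ≈ 0.0018867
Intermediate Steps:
N(L) = 14
n(a) = 14
q(M, H) = 6 + M
f(K) = 2*K
D = 1/31 (D = 1/(14 + (6 + 11)) = 1/(14 + 17) = 1/31 ≈ 0.032258)
1/(f(265) + D) = 1/(2*265 + 1/31) = 1/(530 + 1/31) = 1/(16431/31) = 31/16431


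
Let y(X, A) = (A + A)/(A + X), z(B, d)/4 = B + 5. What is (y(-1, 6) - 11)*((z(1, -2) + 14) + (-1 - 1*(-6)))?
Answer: -1849/5 ≈ -369.80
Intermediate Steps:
z(B, d) = 20 + 4*B (z(B, d) = 4*(B + 5) = 4*(5 + B) = 20 + 4*B)
y(X, A) = 2*A/(A + X) (y(X, A) = (2*A)/(A + X) = 2*A/(A + X))
(y(-1, 6) - 11)*((z(1, -2) + 14) + (-1 - 1*(-6))) = (2*6/(6 - 1) - 11)*(((20 + 4*1) + 14) + (-1 - 1*(-6))) = (2*6/5 - 11)*(((20 + 4) + 14) + (-1 + 6)) = (2*6*(⅕) - 11)*((24 + 14) + 5) = (12/5 - 11)*(38 + 5) = -43/5*43 = -1849/5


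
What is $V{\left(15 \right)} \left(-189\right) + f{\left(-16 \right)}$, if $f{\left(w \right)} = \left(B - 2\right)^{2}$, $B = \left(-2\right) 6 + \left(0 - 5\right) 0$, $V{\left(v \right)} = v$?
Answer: $-2639$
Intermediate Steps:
$B = -12$ ($B = -12 - 0 = -12 + 0 = -12$)
$f{\left(w \right)} = 196$ ($f{\left(w \right)} = \left(-12 - 2\right)^{2} = \left(-14\right)^{2} = 196$)
$V{\left(15 \right)} \left(-189\right) + f{\left(-16 \right)} = 15 \left(-189\right) + 196 = -2835 + 196 = -2639$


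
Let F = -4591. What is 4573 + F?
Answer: -18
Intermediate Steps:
4573 + F = 4573 - 4591 = -18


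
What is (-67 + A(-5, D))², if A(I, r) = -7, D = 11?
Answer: 5476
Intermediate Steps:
(-67 + A(-5, D))² = (-67 - 7)² = (-74)² = 5476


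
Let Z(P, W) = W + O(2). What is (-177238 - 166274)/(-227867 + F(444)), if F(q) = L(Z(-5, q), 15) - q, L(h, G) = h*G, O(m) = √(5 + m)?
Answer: 38069889156/24564582113 + 2576340*√7/24564582113 ≈ 1.5501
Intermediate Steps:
Z(P, W) = W + √7 (Z(P, W) = W + √(5 + 2) = W + √7)
L(h, G) = G*h
F(q) = 14*q + 15*√7 (F(q) = 15*(q + √7) - q = (15*q + 15*√7) - q = 14*q + 15*√7)
(-177238 - 166274)/(-227867 + F(444)) = (-177238 - 166274)/(-227867 + (14*444 + 15*√7)) = -343512/(-227867 + (6216 + 15*√7)) = -343512/(-221651 + 15*√7)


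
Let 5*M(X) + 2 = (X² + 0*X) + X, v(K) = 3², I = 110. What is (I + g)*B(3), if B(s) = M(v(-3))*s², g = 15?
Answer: 19800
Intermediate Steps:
v(K) = 9
M(X) = -⅖ + X/5 + X²/5 (M(X) = -⅖ + ((X² + 0*X) + X)/5 = -⅖ + ((X² + 0) + X)/5 = -⅖ + (X² + X)/5 = -⅖ + (X + X²)/5 = -⅖ + (X/5 + X²/5) = -⅖ + X/5 + X²/5)
B(s) = 88*s²/5 (B(s) = (-⅖ + (⅕)*9 + (⅕)*9²)*s² = (-⅖ + 9/5 + (⅕)*81)*s² = (-⅖ + 9/5 + 81/5)*s² = 88*s²/5)
(I + g)*B(3) = (110 + 15)*((88/5)*3²) = 125*((88/5)*9) = 125*(792/5) = 19800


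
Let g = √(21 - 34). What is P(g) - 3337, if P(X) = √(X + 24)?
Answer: -3337 + √(24 + I*√13) ≈ -3332.1 + 0.36696*I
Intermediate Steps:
g = I*√13 (g = √(-13) = I*√13 ≈ 3.6056*I)
P(X) = √(24 + X)
P(g) - 3337 = √(24 + I*√13) - 3337 = -3337 + √(24 + I*√13)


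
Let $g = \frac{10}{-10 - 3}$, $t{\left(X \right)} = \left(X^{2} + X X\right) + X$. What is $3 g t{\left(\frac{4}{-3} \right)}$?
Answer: $- \frac{200}{39} \approx -5.1282$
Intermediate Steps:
$t{\left(X \right)} = X + 2 X^{2}$ ($t{\left(X \right)} = \left(X^{2} + X^{2}\right) + X = 2 X^{2} + X = X + 2 X^{2}$)
$g = - \frac{10}{13}$ ($g = \frac{10}{-10 - 3} = \frac{10}{-13} = 10 \left(- \frac{1}{13}\right) = - \frac{10}{13} \approx -0.76923$)
$3 g t{\left(\frac{4}{-3} \right)} = 3 \left(- \frac{10}{13}\right) \frac{4}{-3} \left(1 + 2 \frac{4}{-3}\right) = - \frac{30 \cdot 4 \left(- \frac{1}{3}\right) \left(1 + 2 \cdot 4 \left(- \frac{1}{3}\right)\right)}{13} = - \frac{30 \left(- \frac{4 \left(1 + 2 \left(- \frac{4}{3}\right)\right)}{3}\right)}{13} = - \frac{30 \left(- \frac{4 \left(1 - \frac{8}{3}\right)}{3}\right)}{13} = - \frac{30 \left(\left(- \frac{4}{3}\right) \left(- \frac{5}{3}\right)\right)}{13} = \left(- \frac{30}{13}\right) \frac{20}{9} = - \frac{200}{39}$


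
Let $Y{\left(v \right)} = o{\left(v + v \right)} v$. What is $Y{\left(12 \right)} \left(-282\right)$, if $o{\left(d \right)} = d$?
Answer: $-81216$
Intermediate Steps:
$Y{\left(v \right)} = 2 v^{2}$ ($Y{\left(v \right)} = \left(v + v\right) v = 2 v v = 2 v^{2}$)
$Y{\left(12 \right)} \left(-282\right) = 2 \cdot 12^{2} \left(-282\right) = 2 \cdot 144 \left(-282\right) = 288 \left(-282\right) = -81216$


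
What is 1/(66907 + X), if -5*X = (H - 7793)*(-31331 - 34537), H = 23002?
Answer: 5/1002120947 ≈ 4.9894e-9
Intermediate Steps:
X = 1001786412/5 (X = -(23002 - 7793)*(-31331 - 34537)/5 = -15209*(-65868)/5 = -1/5*(-1001786412) = 1001786412/5 ≈ 2.0036e+8)
1/(66907 + X) = 1/(66907 + 1001786412/5) = 1/(1002120947/5) = 5/1002120947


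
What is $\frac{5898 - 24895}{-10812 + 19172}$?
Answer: $- \frac{1727}{760} \approx -2.2724$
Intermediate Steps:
$\frac{5898 - 24895}{-10812 + 19172} = - \frac{18997}{8360} = \left(-18997\right) \frac{1}{8360} = - \frac{1727}{760}$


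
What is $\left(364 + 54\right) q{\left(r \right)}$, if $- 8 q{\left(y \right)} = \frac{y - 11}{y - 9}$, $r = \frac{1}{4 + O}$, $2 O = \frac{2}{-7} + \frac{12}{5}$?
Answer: $- \frac{2629}{41} \approx -64.122$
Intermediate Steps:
$O = \frac{37}{35}$ ($O = \frac{\frac{2}{-7} + \frac{12}{5}}{2} = \frac{2 \left(- \frac{1}{7}\right) + 12 \cdot \frac{1}{5}}{2} = \frac{- \frac{2}{7} + \frac{12}{5}}{2} = \frac{1}{2} \cdot \frac{74}{35} = \frac{37}{35} \approx 1.0571$)
$r = \frac{35}{177}$ ($r = \frac{1}{4 + \frac{37}{35}} = \frac{1}{\frac{177}{35}} = \frac{35}{177} \approx 0.19774$)
$q{\left(y \right)} = - \frac{-11 + y}{8 \left(-9 + y\right)}$ ($q{\left(y \right)} = - \frac{\left(y - 11\right) \frac{1}{y - 9}}{8} = - \frac{\left(-11 + y\right) \frac{1}{-9 + y}}{8} = - \frac{\frac{1}{-9 + y} \left(-11 + y\right)}{8} = - \frac{-11 + y}{8 \left(-9 + y\right)}$)
$\left(364 + 54\right) q{\left(r \right)} = \left(364 + 54\right) \frac{11 - \frac{35}{177}}{8 \left(-9 + \frac{35}{177}\right)} = 418 \frac{11 - \frac{35}{177}}{8 \left(- \frac{1558}{177}\right)} = 418 \cdot \frac{1}{8} \left(- \frac{177}{1558}\right) \frac{1912}{177} = 418 \left(- \frac{239}{1558}\right) = - \frac{2629}{41}$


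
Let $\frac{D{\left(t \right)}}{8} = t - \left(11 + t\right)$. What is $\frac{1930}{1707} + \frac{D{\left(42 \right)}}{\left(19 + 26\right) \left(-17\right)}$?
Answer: $\frac{542222}{435285} \approx 1.2457$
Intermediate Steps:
$D{\left(t \right)} = -88$ ($D{\left(t \right)} = 8 \left(t - \left(11 + t\right)\right) = 8 \left(-11\right) = -88$)
$\frac{1930}{1707} + \frac{D{\left(42 \right)}}{\left(19 + 26\right) \left(-17\right)} = \frac{1930}{1707} - \frac{88}{\left(19 + 26\right) \left(-17\right)} = 1930 \cdot \frac{1}{1707} - \frac{88}{45 \left(-17\right)} = \frac{1930}{1707} - \frac{88}{-765} = \frac{1930}{1707} - - \frac{88}{765} = \frac{1930}{1707} + \frac{88}{765} = \frac{542222}{435285}$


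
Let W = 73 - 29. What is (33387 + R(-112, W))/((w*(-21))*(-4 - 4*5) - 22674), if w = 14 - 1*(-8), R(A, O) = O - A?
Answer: -11181/3862 ≈ -2.8951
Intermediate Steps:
W = 44
w = 22 (w = 14 + 8 = 22)
(33387 + R(-112, W))/((w*(-21))*(-4 - 4*5) - 22674) = (33387 + (44 - 1*(-112)))/((22*(-21))*(-4 - 4*5) - 22674) = (33387 + (44 + 112))/(-462*(-4 - 20) - 22674) = (33387 + 156)/(-462*(-24) - 22674) = 33543/(11088 - 22674) = 33543/(-11586) = 33543*(-1/11586) = -11181/3862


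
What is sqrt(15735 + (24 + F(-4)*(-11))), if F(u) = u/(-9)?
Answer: sqrt(141787)/3 ≈ 125.52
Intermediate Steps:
F(u) = -u/9 (F(u) = u*(-1/9) = -u/9)
sqrt(15735 + (24 + F(-4)*(-11))) = sqrt(15735 + (24 - 1/9*(-4)*(-11))) = sqrt(15735 + (24 + (4/9)*(-11))) = sqrt(15735 + (24 - 44/9)) = sqrt(15735 + 172/9) = sqrt(141787/9) = sqrt(141787)/3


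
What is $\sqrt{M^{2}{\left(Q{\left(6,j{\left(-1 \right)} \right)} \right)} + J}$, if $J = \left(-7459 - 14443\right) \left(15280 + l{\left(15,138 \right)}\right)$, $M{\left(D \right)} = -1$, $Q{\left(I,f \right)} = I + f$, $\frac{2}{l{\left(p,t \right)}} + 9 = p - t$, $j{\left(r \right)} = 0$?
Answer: $\frac{2 i \sqrt{91111791342}}{33} \approx 18294.0 i$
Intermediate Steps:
$l{\left(p,t \right)} = \frac{2}{-9 + p - t}$ ($l{\left(p,t \right)} = \frac{2}{-9 + \left(p - t\right)} = \frac{2}{-9 + p - t}$)
$J = - \frac{11043853529}{33}$ ($J = \left(-7459 - 14443\right) \left(15280 + \frac{2}{-9 + 15 - 138}\right) = - 21902 \left(15280 + \frac{2}{-9 + 15 - 138}\right) = - 21902 \left(15280 + \frac{2}{-132}\right) = - 21902 \left(15280 + 2 \left(- \frac{1}{132}\right)\right) = - 21902 \left(15280 - \frac{1}{66}\right) = \left(-21902\right) \frac{1008479}{66} = - \frac{11043853529}{33} \approx -3.3466 \cdot 10^{8}$)
$\sqrt{M^{2}{\left(Q{\left(6,j{\left(-1 \right)} \right)} \right)} + J} = \sqrt{\left(-1\right)^{2} - \frac{11043853529}{33}} = \sqrt{1 - \frac{11043853529}{33}} = \sqrt{- \frac{11043853496}{33}} = \frac{2 i \sqrt{91111791342}}{33}$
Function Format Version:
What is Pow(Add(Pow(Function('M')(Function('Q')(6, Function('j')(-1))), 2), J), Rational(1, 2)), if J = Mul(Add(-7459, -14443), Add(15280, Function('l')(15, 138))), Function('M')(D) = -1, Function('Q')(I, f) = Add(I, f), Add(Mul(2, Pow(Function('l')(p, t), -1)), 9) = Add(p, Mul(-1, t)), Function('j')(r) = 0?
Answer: Mul(Rational(2, 33), I, Pow(91111791342, Rational(1, 2))) ≈ Mul(18294., I)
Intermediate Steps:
Function('l')(p, t) = Mul(2, Pow(Add(-9, p, Mul(-1, t)), -1)) (Function('l')(p, t) = Mul(2, Pow(Add(-9, Add(p, Mul(-1, t))), -1)) = Mul(2, Pow(Add(-9, p, Mul(-1, t)), -1)))
J = Rational(-11043853529, 33) (J = Mul(Add(-7459, -14443), Add(15280, Mul(2, Pow(Add(-9, 15, Mul(-1, 138)), -1)))) = Mul(-21902, Add(15280, Mul(2, Pow(Add(-9, 15, -138), -1)))) = Mul(-21902, Add(15280, Mul(2, Pow(-132, -1)))) = Mul(-21902, Add(15280, Mul(2, Rational(-1, 132)))) = Mul(-21902, Add(15280, Rational(-1, 66))) = Mul(-21902, Rational(1008479, 66)) = Rational(-11043853529, 33) ≈ -3.3466e+8)
Pow(Add(Pow(Function('M')(Function('Q')(6, Function('j')(-1))), 2), J), Rational(1, 2)) = Pow(Add(Pow(-1, 2), Rational(-11043853529, 33)), Rational(1, 2)) = Pow(Add(1, Rational(-11043853529, 33)), Rational(1, 2)) = Pow(Rational(-11043853496, 33), Rational(1, 2)) = Mul(Rational(2, 33), I, Pow(91111791342, Rational(1, 2)))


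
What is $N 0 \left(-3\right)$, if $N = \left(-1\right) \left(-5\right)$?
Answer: $0$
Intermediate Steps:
$N = 5$
$N 0 \left(-3\right) = 5 \cdot 0 \left(-3\right) = 0 \left(-3\right) = 0$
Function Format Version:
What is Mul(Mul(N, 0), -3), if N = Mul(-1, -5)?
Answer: 0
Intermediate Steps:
N = 5
Mul(Mul(N, 0), -3) = Mul(Mul(5, 0), -3) = Mul(0, -3) = 0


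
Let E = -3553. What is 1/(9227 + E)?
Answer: 1/5674 ≈ 0.00017624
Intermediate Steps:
1/(9227 + E) = 1/(9227 - 3553) = 1/5674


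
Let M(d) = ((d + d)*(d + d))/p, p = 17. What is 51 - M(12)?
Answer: 291/17 ≈ 17.118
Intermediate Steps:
M(d) = 4*d**2/17 (M(d) = ((d + d)*(d + d))/17 = ((2*d)*(2*d))*(1/17) = (4*d**2)*(1/17) = 4*d**2/17)
51 - M(12) = 51 - 4*12**2/17 = 51 - 4*144/17 = 51 - 1*576/17 = 51 - 576/17 = 291/17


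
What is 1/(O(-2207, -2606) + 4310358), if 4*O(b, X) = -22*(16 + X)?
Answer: 1/4324603 ≈ 2.3124e-7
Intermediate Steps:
O(b, X) = -88 - 11*X/2 (O(b, X) = (-22*(16 + X))/4 = (-352 - 22*X)/4 = -88 - 11*X/2)
1/(O(-2207, -2606) + 4310358) = 1/((-88 - 11/2*(-2606)) + 4310358) = 1/((-88 + 14333) + 4310358) = 1/(14245 + 4310358) = 1/4324603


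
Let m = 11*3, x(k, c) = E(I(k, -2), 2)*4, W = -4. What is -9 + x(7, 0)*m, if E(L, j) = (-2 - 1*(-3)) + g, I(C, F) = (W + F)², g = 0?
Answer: 123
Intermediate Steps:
I(C, F) = (-4 + F)²
E(L, j) = 1 (E(L, j) = (-2 - 1*(-3)) + 0 = (-2 + 3) + 0 = 1 + 0 = 1)
x(k, c) = 4 (x(k, c) = 1*4 = 4)
m = 33
-9 + x(7, 0)*m = -9 + 4*33 = -9 + 132 = 123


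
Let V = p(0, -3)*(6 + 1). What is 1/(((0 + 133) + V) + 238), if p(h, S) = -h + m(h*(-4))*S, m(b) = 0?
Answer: 1/371 ≈ 0.0026954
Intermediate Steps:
p(h, S) = -h (p(h, S) = -h + 0*S = -h + 0 = -h)
V = 0 (V = (-1*0)*(6 + 1) = 0*7 = 0)
1/(((0 + 133) + V) + 238) = 1/(((0 + 133) + 0) + 238) = 1/((133 + 0) + 238) = 1/(133 + 238) = 1/371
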